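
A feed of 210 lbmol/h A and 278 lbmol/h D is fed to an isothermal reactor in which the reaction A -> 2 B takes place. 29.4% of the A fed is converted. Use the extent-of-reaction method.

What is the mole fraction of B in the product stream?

A reacted = 0.294 × 210 = 61.74 lbmol/h; ν_A = −1, so ξ = 61.74/1 = 61.74 lbmol/h.
Outlet amounts (n = n₀ + ν ξ):
  A: 210 − 1(61.74) = 148.3
  B: 0 + 2(61.74) = 123.5
  D: 278 (inert)
Total out = 549.7 lbmol/h; y_B = 123.5 / 549.7 = 0.2246.

0.225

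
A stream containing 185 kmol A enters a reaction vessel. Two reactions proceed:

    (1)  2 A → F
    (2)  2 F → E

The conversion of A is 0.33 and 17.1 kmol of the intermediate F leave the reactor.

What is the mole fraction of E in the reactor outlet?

0.0454

Conversion of A: A consumed = 2ξ₁ = 0.33 × 185 → ξ₁ = 30.53 kmol.
F balance: n_F = 0 + 1ξ₁ − 2ξ₂ = 17.1 → ξ₂ = (1·30.53 − 17.1)/2 = 6.713 kmol.
Outlet amounts (n = n₀ + Σ ν·ξ):
  A: 185 − 2(30.53) = 123.9
  F: 0 + 1(30.53) − 2(6.713) = 17.1
  E: 0 + 1(6.713) = 6.713
Total out = 147.8 kmol; y_E = 6.713 / 147.8 = 0.04543.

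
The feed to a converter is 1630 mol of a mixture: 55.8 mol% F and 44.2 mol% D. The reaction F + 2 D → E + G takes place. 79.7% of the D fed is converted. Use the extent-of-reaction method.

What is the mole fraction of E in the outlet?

D reacted = 0.797 × 720.5 = 574.2 mol; ν_D = −2, so ξ = 574.2/2 = 287.1 mol.
Outlet amounts (n = n₀ + ν ξ):
  F: 909.5 − 1(287.1) = 622.4
  D: 720.5 − 2(287.1) = 146.3
  E: 0 + 1(287.1) = 287.1
  G: 0 + 1(287.1) = 287.1
Total out = 1343 mol; y_E = 287.1 / 1343 = 0.2138.

0.214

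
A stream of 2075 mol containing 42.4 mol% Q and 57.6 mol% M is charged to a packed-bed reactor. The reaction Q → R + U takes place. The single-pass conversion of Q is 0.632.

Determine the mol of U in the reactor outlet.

Q reacted = 0.632 × 879.8 = 556 mol; ν_Q = −1, so ξ = 556/1 = 556 mol.
Outlet amounts (n = n₀ + ν ξ):
  Q: 879.8 − 1(556) = 323.8
  R: 0 + 1(556) = 556
  U: 0 + 1(556) = 556
  M: 1195 (inert)

556 mol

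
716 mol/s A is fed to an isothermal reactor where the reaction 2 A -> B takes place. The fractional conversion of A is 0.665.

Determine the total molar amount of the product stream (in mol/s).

A reacted = 0.665 × 716 = 476.1 mol/s; ν_A = −2, so ξ = 476.1/2 = 238.1 mol/s.
Outlet amounts (n = n₀ + ν ξ):
  A: 716 − 2(238.1) = 239.9
  B: 0 + 1(238.1) = 238.1
Total out = 239.9 + 238.1 = 477.9 mol/s.

478 mol/s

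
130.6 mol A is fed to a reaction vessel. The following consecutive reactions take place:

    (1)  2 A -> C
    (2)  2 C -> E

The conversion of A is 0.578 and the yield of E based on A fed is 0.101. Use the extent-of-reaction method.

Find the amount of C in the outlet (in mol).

Conversion of A: A consumed = 2ξ₁ = 0.578 × 130.6 → ξ₁ = 37.74 mol.
Yield of E: 1ξ₂ / 130.6 = 0.101 → ξ₂ = 13.19 mol.
Outlet amounts (n = n₀ + Σ ν·ξ):
  A: 130.6 − 2(37.74) = 55.11
  C: 0 + 1(37.74) − 2(13.19) = 11.36
  E: 0 + 1(13.19) = 13.19

11.4 mol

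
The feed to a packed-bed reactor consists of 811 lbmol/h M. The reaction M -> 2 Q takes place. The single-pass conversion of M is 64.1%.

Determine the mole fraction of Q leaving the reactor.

0.781

M reacted = 0.641 × 811 = 519.9 lbmol/h; ν_M = −1, so ξ = 519.9/1 = 519.9 lbmol/h.
Outlet amounts (n = n₀ + ν ξ):
  M: 811 − 1(519.9) = 291.1
  Q: 0 + 2(519.9) = 1040
Total out = 1331 lbmol/h; y_Q = 1040 / 1331 = 0.7812.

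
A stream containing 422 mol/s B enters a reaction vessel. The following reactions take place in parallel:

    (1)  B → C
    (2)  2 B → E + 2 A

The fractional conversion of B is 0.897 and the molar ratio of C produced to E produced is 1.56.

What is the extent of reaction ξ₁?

ξ₁ = 166 mol/s

Conversion of B: B consumed = 0.897 × 422 = 378.5 mol/s = 1ξ₁ + 2ξ₂.
Selectivity: 1ξ₁ / (1ξ₂) = 1.56 → ξ₁ = 1.56 ξ₂.
Substitute: (1·1.56 + 2) ξ₂ = 378.5 → ξ₂ = 106.3 mol/s, ξ₁ = 165.9 mol/s.
Outlet amounts (n = n₀ + Σ ν·ξ):
  B: 422 − 1(165.9) − 2(106.3) = 43.47
  C: 0 + 1(165.9) = 165.9
  E: 0 + 1(106.3) = 106.3
  A: 0 + 2(106.3) = 212.7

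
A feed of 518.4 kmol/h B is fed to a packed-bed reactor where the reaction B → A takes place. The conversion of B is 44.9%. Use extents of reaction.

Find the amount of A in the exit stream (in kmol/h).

233 kmol/h

B reacted = 0.449 × 518.4 = 232.8 kmol/h; ν_B = −1, so ξ = 232.8/1 = 232.8 kmol/h.
Outlet amounts (n = n₀ + ν ξ):
  B: 518.4 − 1(232.8) = 285.6
  A: 0 + 1(232.8) = 232.8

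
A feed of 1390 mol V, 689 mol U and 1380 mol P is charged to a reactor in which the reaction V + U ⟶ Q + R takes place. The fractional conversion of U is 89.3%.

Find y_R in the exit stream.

U reacted = 0.893 × 689 = 615.3 mol; ν_U = −1, so ξ = 615.3/1 = 615.3 mol.
Outlet amounts (n = n₀ + ν ξ):
  V: 1390 − 1(615.3) = 774.7
  U: 689 − 1(615.3) = 73.72
  Q: 0 + 1(615.3) = 615.3
  R: 0 + 1(615.3) = 615.3
  P: 1380 (inert)
Total out = 3459 mol; y_R = 615.3 / 3459 = 0.1779.

0.178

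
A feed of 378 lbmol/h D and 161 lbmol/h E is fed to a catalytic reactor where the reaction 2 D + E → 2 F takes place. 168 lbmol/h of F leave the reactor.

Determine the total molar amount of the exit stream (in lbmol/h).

For F: n = n₀ + 2ξ → 168 = 0 + 2ξ, giving ξ = 84 lbmol/h.
Outlet amounts (n = n₀ + ν ξ):
  D: 378 − 2(84) = 210
  E: 161 − 1(84) = 77
  F: 0 + 2(84) = 168
Total out = 210 + 77 + 168 = 455 lbmol/h.

455 lbmol/h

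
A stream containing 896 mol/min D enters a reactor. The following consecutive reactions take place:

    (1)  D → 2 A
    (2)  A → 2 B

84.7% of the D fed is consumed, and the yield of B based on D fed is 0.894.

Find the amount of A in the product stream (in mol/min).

Conversion of D: D consumed = 1ξ₁ = 0.847 × 896 → ξ₁ = 758.9 mol/min.
Yield of B: 2ξ₂ / 896 = 0.894 → ξ₂ = 400.5 mol/min.
Outlet amounts (n = n₀ + Σ ν·ξ):
  D: 896 − 1(758.9) = 137.1
  A: 0 + 2(758.9) − 1(400.5) = 1117
  B: 0 + 2(400.5) = 801

1120 mol/min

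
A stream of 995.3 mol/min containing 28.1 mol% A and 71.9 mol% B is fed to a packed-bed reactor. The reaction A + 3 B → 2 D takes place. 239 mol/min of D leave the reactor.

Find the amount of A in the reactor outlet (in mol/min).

For D: n = n₀ + 2ξ → 239 = 0 + 2ξ, giving ξ = 119.5 mol/min.
Outlet amounts (n = n₀ + ν ξ):
  A: 279.7 − 1(119.5) = 160.2
  B: 715.6 − 3(119.5) = 357.1
  D: 0 + 2(119.5) = 239

160 mol/min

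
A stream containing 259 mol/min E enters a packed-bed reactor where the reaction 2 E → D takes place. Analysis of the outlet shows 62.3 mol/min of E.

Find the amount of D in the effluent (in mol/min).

98.3 mol/min

For E: n = n₀ − 2ξ → 62.3 = 259 − 2ξ, giving ξ = 98.35 mol/min.
Outlet amounts (n = n₀ + ν ξ):
  E: 259 − 2(98.35) = 62.3
  D: 0 + 1(98.35) = 98.35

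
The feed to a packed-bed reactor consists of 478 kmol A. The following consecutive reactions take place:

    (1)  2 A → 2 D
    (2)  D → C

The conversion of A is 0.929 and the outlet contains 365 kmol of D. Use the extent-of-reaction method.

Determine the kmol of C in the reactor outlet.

Conversion of A: A consumed = 2ξ₁ = 0.929 × 478 → ξ₁ = 222 kmol.
D balance: n_D = 0 + 2ξ₁ − 1ξ₂ = 365 → ξ₂ = (2·222 − 365)/1 = 79.06 kmol.
Outlet amounts (n = n₀ + Σ ν·ξ):
  A: 478 − 2(222) = 33.94
  D: 0 + 2(222) − 1(79.06) = 365
  C: 0 + 1(79.06) = 79.06

79.1 kmol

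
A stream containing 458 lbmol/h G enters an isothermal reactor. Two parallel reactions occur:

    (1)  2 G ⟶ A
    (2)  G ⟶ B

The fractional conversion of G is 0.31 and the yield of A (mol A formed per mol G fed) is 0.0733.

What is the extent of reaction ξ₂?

Yield of A: 1ξ₁ / 458 = 0.0733 → ξ₁ = 33.57 lbmol/h.
Conversion of G: 2ξ₁ + 1ξ₂ = 0.31 × 458 = 142 → ξ₂ = 74.84 lbmol/h.
Outlet amounts (n = n₀ + Σ ν·ξ):
  G: 458 − 2(33.57) − 1(74.84) = 316
  A: 0 + 1(33.57) = 33.57
  B: 0 + 1(74.84) = 74.84

ξ₂ = 74.8 lbmol/h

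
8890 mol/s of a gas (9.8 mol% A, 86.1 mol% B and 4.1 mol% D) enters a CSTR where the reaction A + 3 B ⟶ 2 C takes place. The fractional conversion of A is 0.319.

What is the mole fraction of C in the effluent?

0.0667

A reacted = 0.319 × 871.2 = 277.9 mol/s; ν_A = −1, so ξ = 277.9/1 = 277.9 mol/s.
Outlet amounts (n = n₀ + ν ξ):
  A: 871.2 − 1(277.9) = 593.3
  B: 7654 − 3(277.9) = 6821
  C: 0 + 2(277.9) = 555.8
  D: 364.5 (inert)
Total out = 8334 mol/s; y_C = 555.8 / 8334 = 0.06669.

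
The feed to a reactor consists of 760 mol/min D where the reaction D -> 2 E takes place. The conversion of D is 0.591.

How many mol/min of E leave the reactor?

D reacted = 0.591 × 760 = 449.2 mol/min; ν_D = −1, so ξ = 449.2/1 = 449.2 mol/min.
Outlet amounts (n = n₀ + ν ξ):
  D: 760 − 1(449.2) = 310.8
  E: 0 + 2(449.2) = 898.3

898 mol/min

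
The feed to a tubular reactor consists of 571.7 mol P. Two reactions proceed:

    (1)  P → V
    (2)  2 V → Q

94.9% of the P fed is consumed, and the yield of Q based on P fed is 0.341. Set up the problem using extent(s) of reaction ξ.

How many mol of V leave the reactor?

Conversion of P: P consumed = 1ξ₁ = 0.949 × 571.7 → ξ₁ = 542.5 mol.
Yield of Q: 1ξ₂ / 571.7 = 0.341 → ξ₂ = 194.9 mol.
Outlet amounts (n = n₀ + Σ ν·ξ):
  P: 571.7 − 1(542.5) = 29.16
  V: 0 + 1(542.5) − 2(194.9) = 152.6
  Q: 0 + 1(194.9) = 194.9

153 mol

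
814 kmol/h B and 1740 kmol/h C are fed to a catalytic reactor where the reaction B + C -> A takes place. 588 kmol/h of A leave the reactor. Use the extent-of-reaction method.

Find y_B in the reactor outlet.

For A: n = n₀ + 1ξ → 588 = 0 + 1ξ, giving ξ = 588 kmol/h.
Outlet amounts (n = n₀ + ν ξ):
  B: 814 − 1(588) = 226
  C: 1740 − 1(588) = 1152
  A: 0 + 1(588) = 588
Total out = 1966 kmol/h; y_B = 226 / 1966 = 0.115.

0.115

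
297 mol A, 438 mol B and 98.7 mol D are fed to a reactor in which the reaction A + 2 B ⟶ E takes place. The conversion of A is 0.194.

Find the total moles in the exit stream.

A reacted = 0.194 × 297 = 57.62 mol; ν_A = −1, so ξ = 57.62/1 = 57.62 mol.
Outlet amounts (n = n₀ + ν ξ):
  A: 297 − 1(57.62) = 239.4
  B: 438 − 2(57.62) = 322.8
  E: 0 + 1(57.62) = 57.62
  D: 98.7 (inert)
Total out = 239.4 + 322.8 + 57.62 + 98.7 = 718.5 mol.

718 mol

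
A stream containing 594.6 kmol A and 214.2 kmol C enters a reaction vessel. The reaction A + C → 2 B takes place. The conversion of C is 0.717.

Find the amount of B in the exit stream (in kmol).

307 kmol

C reacted = 0.717 × 214.2 = 153.6 kmol; ν_C = −1, so ξ = 153.6/1 = 153.6 kmol.
Outlet amounts (n = n₀ + ν ξ):
  A: 594.6 − 1(153.6) = 441
  C: 214.2 − 1(153.6) = 60.62
  B: 0 + 2(153.6) = 307.2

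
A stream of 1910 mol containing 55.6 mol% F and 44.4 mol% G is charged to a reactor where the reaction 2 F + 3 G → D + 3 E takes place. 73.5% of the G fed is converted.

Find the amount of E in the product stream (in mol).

623 mol

G reacted = 0.735 × 848 = 623.3 mol; ν_G = −3, so ξ = 623.3/3 = 207.8 mol.
Outlet amounts (n = n₀ + ν ξ):
  F: 1062 − 2(207.8) = 646.4
  G: 848 − 3(207.8) = 224.7
  D: 0 + 1(207.8) = 207.8
  E: 0 + 3(207.8) = 623.3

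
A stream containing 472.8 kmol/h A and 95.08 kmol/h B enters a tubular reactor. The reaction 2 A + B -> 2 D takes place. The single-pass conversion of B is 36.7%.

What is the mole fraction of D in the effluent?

B reacted = 0.367 × 95.08 = 34.89 kmol/h; ν_B = −1, so ξ = 34.89/1 = 34.89 kmol/h.
Outlet amounts (n = n₀ + ν ξ):
  A: 472.8 − 2(34.89) = 403
  B: 95.08 − 1(34.89) = 60.19
  D: 0 + 2(34.89) = 69.79
Total out = 533 kmol/h; y_D = 69.79 / 533 = 0.1309.

0.131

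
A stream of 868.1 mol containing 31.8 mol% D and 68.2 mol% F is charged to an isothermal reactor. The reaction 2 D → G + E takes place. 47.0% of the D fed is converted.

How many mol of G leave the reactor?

D reacted = 0.47 × 276.1 = 129.7 mol; ν_D = −2, so ξ = 129.7/2 = 64.87 mol.
Outlet amounts (n = n₀ + ν ξ):
  D: 276.1 − 2(64.87) = 146.3
  G: 0 + 1(64.87) = 64.87
  E: 0 + 1(64.87) = 64.87
  F: 592 (inert)

64.9 mol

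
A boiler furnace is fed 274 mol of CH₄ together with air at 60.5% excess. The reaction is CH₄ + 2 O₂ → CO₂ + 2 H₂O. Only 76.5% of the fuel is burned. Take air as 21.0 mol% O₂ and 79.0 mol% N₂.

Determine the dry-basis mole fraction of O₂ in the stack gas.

0.114

Stoichiometric O₂ = 2 × 274 = 548 mol; O₂ fed = 548 × 1.605 = 879.5 mol.
N₂ fed = 879.5 × 79/21 = 3309 mol.
Fuel reacted = 0.765 × 274 → ξ = 209.6 mol.
Outlet (n = n₀ + ν ξ):
  CH₄: 274 − 1(209.6) = 64.39
  O₂: 879.5 − 2(209.6) = 460.3
  N₂: 3309 (inert)
  CO₂: 0 + 1(209.6) = 209.6
  H₂O: 0 + 2(209.6) = 419.2
Dry total = 4043 mol; y_O₂ (dry) = 460.3 / 4043 = 0.1139.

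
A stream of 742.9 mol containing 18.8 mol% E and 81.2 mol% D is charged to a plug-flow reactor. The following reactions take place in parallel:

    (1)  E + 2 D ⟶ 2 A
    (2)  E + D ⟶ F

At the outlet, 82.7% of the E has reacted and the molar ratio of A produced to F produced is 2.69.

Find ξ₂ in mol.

ξ₂ = 49.3 mol

Conversion of E: E consumed = 0.827 × 139.7 = 115.5 mol = 1ξ₁ + 1ξ₂.
Selectivity: 2ξ₁ / (1ξ₂) = 2.69 → ξ₁ = 1.345 ξ₂.
Substitute: (1·1.345 + 1) ξ₂ = 115.5 → ξ₂ = 49.26 mol, ξ₁ = 66.25 mol.
Outlet amounts (n = n₀ + Σ ν·ξ):
  E: 139.7 − 1(66.25) − 1(49.26) = 24.16
  D: 603.2 − 2(66.25) − 1(49.26) = 421.5
  A: 0 + 2(66.25) = 132.5
  F: 0 + 1(49.26) = 49.26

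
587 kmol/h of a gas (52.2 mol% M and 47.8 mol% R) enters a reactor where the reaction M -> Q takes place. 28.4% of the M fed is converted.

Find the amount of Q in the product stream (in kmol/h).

87 kmol/h

M reacted = 0.284 × 306.4 = 87.02 kmol/h; ν_M = −1, so ξ = 87.02/1 = 87.02 kmol/h.
Outlet amounts (n = n₀ + ν ξ):
  M: 306.4 − 1(87.02) = 219.4
  Q: 0 + 1(87.02) = 87.02
  R: 280.6 (inert)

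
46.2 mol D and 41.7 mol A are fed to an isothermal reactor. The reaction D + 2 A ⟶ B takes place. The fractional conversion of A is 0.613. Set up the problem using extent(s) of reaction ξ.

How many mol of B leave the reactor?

12.8 mol

A reacted = 0.613 × 41.7 = 25.56 mol; ν_A = −2, so ξ = 25.56/2 = 12.78 mol.
Outlet amounts (n = n₀ + ν ξ):
  D: 46.2 − 1(12.78) = 33.42
  A: 41.7 − 2(12.78) = 16.14
  B: 0 + 1(12.78) = 12.78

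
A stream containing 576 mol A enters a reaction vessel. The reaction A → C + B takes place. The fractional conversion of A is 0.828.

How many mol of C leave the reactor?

477 mol

A reacted = 0.828 × 576 = 476.9 mol; ν_A = −1, so ξ = 476.9/1 = 476.9 mol.
Outlet amounts (n = n₀ + ν ξ):
  A: 576 − 1(476.9) = 99.07
  C: 0 + 1(476.9) = 476.9
  B: 0 + 1(476.9) = 476.9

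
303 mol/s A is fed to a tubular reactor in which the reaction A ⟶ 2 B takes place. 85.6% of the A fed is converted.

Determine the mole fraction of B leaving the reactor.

0.922

A reacted = 0.856 × 303 = 259.4 mol/s; ν_A = −1, so ξ = 259.4/1 = 259.4 mol/s.
Outlet amounts (n = n₀ + ν ξ):
  A: 303 − 1(259.4) = 43.63
  B: 0 + 2(259.4) = 518.7
Total out = 562.4 mol/s; y_B = 518.7 / 562.4 = 0.9224.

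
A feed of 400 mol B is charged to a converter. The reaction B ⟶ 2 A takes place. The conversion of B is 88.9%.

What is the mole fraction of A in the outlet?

0.941

B reacted = 0.889 × 400 = 355.6 mol; ν_B = −1, so ξ = 355.6/1 = 355.6 mol.
Outlet amounts (n = n₀ + ν ξ):
  B: 400 − 1(355.6) = 44.4
  A: 0 + 2(355.6) = 711.2
Total out = 755.6 mol; y_A = 711.2 / 755.6 = 0.9412.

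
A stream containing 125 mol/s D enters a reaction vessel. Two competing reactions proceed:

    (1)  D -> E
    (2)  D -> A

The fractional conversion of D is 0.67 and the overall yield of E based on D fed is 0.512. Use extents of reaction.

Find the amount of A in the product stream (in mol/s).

Yield of E: 1ξ₁ / 125 = 0.512 → ξ₁ = 64 mol/s.
Conversion of D: 1ξ₁ + 1ξ₂ = 0.67 × 125 = 83.75 → ξ₂ = 19.75 mol/s.
Outlet amounts (n = n₀ + Σ ν·ξ):
  D: 125 − 1(64) − 1(19.75) = 41.25
  E: 0 + 1(64) = 64
  A: 0 + 1(19.75) = 19.75

19.8 mol/s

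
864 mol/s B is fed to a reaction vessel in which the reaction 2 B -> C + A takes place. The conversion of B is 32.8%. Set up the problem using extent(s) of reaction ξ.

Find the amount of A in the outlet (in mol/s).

B reacted = 0.328 × 864 = 283.4 mol/s; ν_B = −2, so ξ = 283.4/2 = 141.7 mol/s.
Outlet amounts (n = n₀ + ν ξ):
  B: 864 − 2(141.7) = 580.6
  C: 0 + 1(141.7) = 141.7
  A: 0 + 1(141.7) = 141.7

142 mol/s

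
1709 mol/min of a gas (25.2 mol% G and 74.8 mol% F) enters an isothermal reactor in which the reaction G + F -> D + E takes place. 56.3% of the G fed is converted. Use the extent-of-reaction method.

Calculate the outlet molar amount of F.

G reacted = 0.563 × 430.7 = 242.5 mol/min; ν_G = −1, so ξ = 242.5/1 = 242.5 mol/min.
Outlet amounts (n = n₀ + ν ξ):
  G: 430.7 − 1(242.5) = 188.2
  F: 1278 − 1(242.5) = 1036
  D: 0 + 1(242.5) = 242.5
  E: 0 + 1(242.5) = 242.5

1040 mol/min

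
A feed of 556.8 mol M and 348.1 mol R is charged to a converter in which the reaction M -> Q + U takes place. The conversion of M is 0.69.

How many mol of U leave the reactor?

M reacted = 0.69 × 556.8 = 384.2 mol; ν_M = −1, so ξ = 384.2/1 = 384.2 mol.
Outlet amounts (n = n₀ + ν ξ):
  M: 556.8 − 1(384.2) = 172.6
  Q: 0 + 1(384.2) = 384.2
  U: 0 + 1(384.2) = 384.2
  R: 348.1 (inert)

384 mol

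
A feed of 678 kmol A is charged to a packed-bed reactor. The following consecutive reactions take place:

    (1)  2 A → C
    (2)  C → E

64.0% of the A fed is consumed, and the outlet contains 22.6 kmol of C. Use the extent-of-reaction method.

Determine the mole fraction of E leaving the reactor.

0.422

Conversion of A: A consumed = 2ξ₁ = 0.64 × 678 → ξ₁ = 217 kmol.
C balance: n_C = 0 + 1ξ₁ − 1ξ₂ = 22.6 → ξ₂ = (1·217 − 22.6)/1 = 194.4 kmol.
Outlet amounts (n = n₀ + Σ ν·ξ):
  A: 678 − 2(217) = 244.1
  C: 0 + 1(217) − 1(194.4) = 22.6
  E: 0 + 1(194.4) = 194.4
Total out = 461 kmol; y_E = 194.4 / 461 = 0.4216.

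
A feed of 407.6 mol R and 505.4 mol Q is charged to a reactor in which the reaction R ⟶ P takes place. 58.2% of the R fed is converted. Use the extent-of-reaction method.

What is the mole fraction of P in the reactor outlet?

R reacted = 0.582 × 407.6 = 237.2 mol; ν_R = −1, so ξ = 237.2/1 = 237.2 mol.
Outlet amounts (n = n₀ + ν ξ):
  R: 407.6 − 1(237.2) = 170.4
  P: 0 + 1(237.2) = 237.2
  Q: 505.4 (inert)
Total out = 913 mol; y_P = 237.2 / 913 = 0.2598.

0.26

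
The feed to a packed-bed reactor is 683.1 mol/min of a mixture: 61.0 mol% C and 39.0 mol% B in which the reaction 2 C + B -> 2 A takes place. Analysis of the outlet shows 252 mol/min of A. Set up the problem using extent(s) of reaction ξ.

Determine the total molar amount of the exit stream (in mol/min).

557 mol/min

For A: n = n₀ + 2ξ → 252 = 0 + 2ξ, giving ξ = 126 mol/min.
Outlet amounts (n = n₀ + ν ξ):
  C: 416.7 − 2(126) = 164.7
  B: 266.4 − 1(126) = 140.4
  A: 0 + 2(126) = 252
Total out = 164.7 + 140.4 + 252 = 557.1 mol/min.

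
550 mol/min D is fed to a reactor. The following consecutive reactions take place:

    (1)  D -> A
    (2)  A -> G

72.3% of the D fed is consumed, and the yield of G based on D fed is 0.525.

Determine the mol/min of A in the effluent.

109 mol/min

Conversion of D: D consumed = 1ξ₁ = 0.723 × 550 → ξ₁ = 397.6 mol/min.
Yield of G: 1ξ₂ / 550 = 0.525 → ξ₂ = 288.8 mol/min.
Outlet amounts (n = n₀ + Σ ν·ξ):
  D: 550 − 1(397.6) = 152.4
  A: 0 + 1(397.6) − 1(288.8) = 108.9
  G: 0 + 1(288.8) = 288.8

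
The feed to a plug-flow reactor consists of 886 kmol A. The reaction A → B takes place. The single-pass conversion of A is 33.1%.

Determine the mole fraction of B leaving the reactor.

A reacted = 0.331 × 886 = 293.3 kmol; ν_A = −1, so ξ = 293.3/1 = 293.3 kmol.
Outlet amounts (n = n₀ + ν ξ):
  A: 886 − 1(293.3) = 592.7
  B: 0 + 1(293.3) = 293.3
Total out = 886 kmol; y_B = 293.3 / 886 = 0.331.

0.331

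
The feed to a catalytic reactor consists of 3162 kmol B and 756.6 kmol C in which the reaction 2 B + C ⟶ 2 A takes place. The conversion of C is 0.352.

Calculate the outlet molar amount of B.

2630 kmol

C reacted = 0.352 × 756.6 = 266.3 kmol; ν_C = −1, so ξ = 266.3/1 = 266.3 kmol.
Outlet amounts (n = n₀ + ν ξ):
  B: 3162 − 2(266.3) = 2629
  C: 756.6 − 1(266.3) = 490.3
  A: 0 + 2(266.3) = 532.6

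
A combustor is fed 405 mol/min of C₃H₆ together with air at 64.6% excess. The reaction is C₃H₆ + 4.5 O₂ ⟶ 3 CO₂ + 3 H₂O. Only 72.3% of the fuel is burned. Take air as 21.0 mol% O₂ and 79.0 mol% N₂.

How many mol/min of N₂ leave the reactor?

11300 mol/min

Stoichiometric O₂ = 4.5 × 405 = 1822 mol/min; O₂ fed = 1822 × 1.646 = 3000 mol/min.
N₂ fed = 3000 × 79/21 = 11290 mol/min.
Fuel reacted = 0.723 × 405 → ξ = 292.8 mol/min.
Outlet (n = n₀ + ν ξ):
  C₃H₆: 405 − 1(292.8) = 112.2
  O₂: 3000 − 4.5(292.8) = 1682
  N₂: 11290 (inert)
  CO₂: 0 + 3(292.8) = 878.4
  H₂O: 0 + 3(292.8) = 878.4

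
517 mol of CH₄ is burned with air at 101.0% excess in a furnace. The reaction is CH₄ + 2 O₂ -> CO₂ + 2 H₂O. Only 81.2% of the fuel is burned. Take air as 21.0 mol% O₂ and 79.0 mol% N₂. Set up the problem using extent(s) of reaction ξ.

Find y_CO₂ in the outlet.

Stoichiometric O₂ = 2 × 517 = 1034 mol; O₂ fed = 1034 × 2.010 = 2078 mol.
N₂ fed = 2078 × 79/21 = 7819 mol.
Fuel reacted = 0.812 × 517 → ξ = 419.8 mol.
Outlet (n = n₀ + ν ξ):
  CH₄: 517 − 1(419.8) = 97.2
  O₂: 2078 − 2(419.8) = 1239
  N₂: 7819 (inert)
  CO₂: 0 + 1(419.8) = 419.8
  H₂O: 0 + 2(419.8) = 839.6
Total out = 10410 mol; y_CO₂ = 419.8 / 10410 = 0.04031.

0.0403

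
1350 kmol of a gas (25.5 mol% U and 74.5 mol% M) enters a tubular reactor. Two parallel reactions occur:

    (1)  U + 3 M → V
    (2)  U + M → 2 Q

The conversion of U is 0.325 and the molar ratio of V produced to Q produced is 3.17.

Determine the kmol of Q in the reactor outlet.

30.5 kmol

Conversion of U: U consumed = 0.325 × 344.2 = 111.9 kmol = 1ξ₁ + 1ξ₂.
Selectivity: 1ξ₁ / (2ξ₂) = 3.17 → ξ₁ = 6.34 ξ₂.
Substitute: (1·6.34 + 1) ξ₂ = 111.9 → ξ₂ = 15.24 kmol, ξ₁ = 96.64 kmol.
Outlet amounts (n = n₀ + Σ ν·ξ):
  U: 344.2 − 1(96.64) − 1(15.24) = 232.4
  M: 1006 − 3(96.64) − 1(15.24) = 700.6
  V: 0 + 1(96.64) = 96.64
  Q: 0 + 2(15.24) = 30.49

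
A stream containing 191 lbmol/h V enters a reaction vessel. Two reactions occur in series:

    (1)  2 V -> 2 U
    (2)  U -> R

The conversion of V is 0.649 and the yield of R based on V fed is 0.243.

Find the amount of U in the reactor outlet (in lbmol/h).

Conversion of V: V consumed = 2ξ₁ = 0.649 × 191 → ξ₁ = 61.98 lbmol/h.
Yield of R: 1ξ₂ / 191 = 0.243 → ξ₂ = 46.41 lbmol/h.
Outlet amounts (n = n₀ + Σ ν·ξ):
  V: 191 − 2(61.98) = 67.04
  U: 0 + 2(61.98) − 1(46.41) = 77.55
  R: 0 + 1(46.41) = 46.41

77.5 lbmol/h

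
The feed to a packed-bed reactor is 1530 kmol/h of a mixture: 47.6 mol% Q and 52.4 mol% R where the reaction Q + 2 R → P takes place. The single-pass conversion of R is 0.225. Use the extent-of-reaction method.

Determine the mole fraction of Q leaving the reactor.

R reacted = 0.225 × 801.7 = 180.4 kmol/h; ν_R = −2, so ξ = 180.4/2 = 90.19 kmol/h.
Outlet amounts (n = n₀ + ν ξ):
  Q: 728.3 − 1(90.19) = 638.1
  R: 801.7 − 2(90.19) = 621.3
  P: 0 + 1(90.19) = 90.19
Total out = 1350 kmol/h; y_Q = 638.1 / 1350 = 0.4728.

0.473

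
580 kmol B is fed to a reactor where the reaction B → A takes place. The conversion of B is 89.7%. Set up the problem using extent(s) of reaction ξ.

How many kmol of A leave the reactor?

B reacted = 0.897 × 580 = 520.3 kmol; ν_B = −1, so ξ = 520.3/1 = 520.3 kmol.
Outlet amounts (n = n₀ + ν ξ):
  B: 580 − 1(520.3) = 59.74
  A: 0 + 1(520.3) = 520.3

520 kmol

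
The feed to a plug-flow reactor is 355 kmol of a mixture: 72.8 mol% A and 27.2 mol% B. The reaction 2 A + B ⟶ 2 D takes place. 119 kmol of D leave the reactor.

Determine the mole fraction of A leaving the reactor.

For D: n = n₀ + 2ξ → 119 = 0 + 2ξ, giving ξ = 59.5 kmol.
Outlet amounts (n = n₀ + ν ξ):
  A: 258.4 − 2(59.5) = 139.4
  B: 96.56 − 1(59.5) = 37.06
  D: 0 + 2(59.5) = 119
Total out = 295.5 kmol; y_A = 139.4 / 295.5 = 0.4719.

0.472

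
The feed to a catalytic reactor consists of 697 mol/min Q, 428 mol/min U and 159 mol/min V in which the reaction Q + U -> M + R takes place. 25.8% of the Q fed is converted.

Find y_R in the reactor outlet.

Q reacted = 0.258 × 697 = 179.8 mol/min; ν_Q = −1, so ξ = 179.8/1 = 179.8 mol/min.
Outlet amounts (n = n₀ + ν ξ):
  Q: 697 − 1(179.8) = 517.2
  U: 428 − 1(179.8) = 248.2
  M: 0 + 1(179.8) = 179.8
  R: 0 + 1(179.8) = 179.8
  V: 159 (inert)
Total out = 1284 mol/min; y_R = 179.8 / 1284 = 0.1401.

0.14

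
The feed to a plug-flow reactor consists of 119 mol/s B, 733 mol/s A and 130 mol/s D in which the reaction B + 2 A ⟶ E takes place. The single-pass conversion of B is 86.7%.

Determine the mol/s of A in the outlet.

B reacted = 0.867 × 119 = 103.2 mol/s; ν_B = −1, so ξ = 103.2/1 = 103.2 mol/s.
Outlet amounts (n = n₀ + ν ξ):
  B: 119 − 1(103.2) = 15.83
  A: 733 − 2(103.2) = 526.7
  E: 0 + 1(103.2) = 103.2
  D: 130 (inert)

527 mol/s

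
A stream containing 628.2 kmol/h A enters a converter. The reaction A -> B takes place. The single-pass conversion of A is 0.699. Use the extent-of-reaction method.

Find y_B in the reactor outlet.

A reacted = 0.699 × 628.2 = 439.1 kmol/h; ν_A = −1, so ξ = 439.1/1 = 439.1 kmol/h.
Outlet amounts (n = n₀ + ν ξ):
  A: 628.2 − 1(439.1) = 189.1
  B: 0 + 1(439.1) = 439.1
Total out = 628.2 kmol/h; y_B = 439.1 / 628.2 = 0.699.

0.699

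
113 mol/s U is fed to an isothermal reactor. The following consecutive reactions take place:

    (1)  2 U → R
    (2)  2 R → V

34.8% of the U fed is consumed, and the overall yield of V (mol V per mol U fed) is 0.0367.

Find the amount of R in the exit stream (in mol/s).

Conversion of U: U consumed = 2ξ₁ = 0.348 × 113 → ξ₁ = 19.66 mol/s.
Yield of V: 1ξ₂ / 113 = 0.0367 → ξ₂ = 4.147 mol/s.
Outlet amounts (n = n₀ + Σ ν·ξ):
  U: 113 − 2(19.66) = 73.68
  R: 0 + 1(19.66) − 2(4.147) = 11.37
  V: 0 + 1(4.147) = 4.147

11.4 mol/s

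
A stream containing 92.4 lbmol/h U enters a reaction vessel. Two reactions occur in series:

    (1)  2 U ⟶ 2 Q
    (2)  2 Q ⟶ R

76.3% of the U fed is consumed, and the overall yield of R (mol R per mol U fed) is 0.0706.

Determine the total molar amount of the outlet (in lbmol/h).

85.9 lbmol/h

Conversion of U: U consumed = 2ξ₁ = 0.763 × 92.4 → ξ₁ = 35.25 lbmol/h.
Yield of R: 1ξ₂ / 92.4 = 0.0706 → ξ₂ = 6.523 lbmol/h.
Outlet amounts (n = n₀ + Σ ν·ξ):
  U: 92.4 − 2(35.25) = 21.9
  Q: 0 + 2(35.25) − 2(6.523) = 57.45
  R: 0 + 1(6.523) = 6.523
Total out = 21.9 + 57.45 + 6.523 = 85.88 lbmol/h.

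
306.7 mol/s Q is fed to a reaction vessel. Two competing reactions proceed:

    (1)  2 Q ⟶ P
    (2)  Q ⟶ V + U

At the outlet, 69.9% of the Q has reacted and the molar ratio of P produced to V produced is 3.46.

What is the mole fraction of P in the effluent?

Conversion of Q: Q consumed = 0.699 × 306.7 = 214.4 mol/s = 2ξ₁ + 1ξ₂.
Selectivity: 1ξ₁ / (1ξ₂) = 3.46 → ξ₁ = 3.46 ξ₂.
Substitute: (2·3.46 + 1) ξ₂ = 214.4 → ξ₂ = 27.07 mol/s, ξ₁ = 93.66 mol/s.
Outlet amounts (n = n₀ + Σ ν·ξ):
  Q: 306.7 − 2(93.66) − 1(27.07) = 92.32
  P: 0 + 1(93.66) = 93.66
  V: 0 + 1(27.07) = 27.07
  U: 0 + 1(27.07) = 27.07
Total out = 240.1 mol/s; y_P = 93.66 / 240.1 = 0.3901.

0.39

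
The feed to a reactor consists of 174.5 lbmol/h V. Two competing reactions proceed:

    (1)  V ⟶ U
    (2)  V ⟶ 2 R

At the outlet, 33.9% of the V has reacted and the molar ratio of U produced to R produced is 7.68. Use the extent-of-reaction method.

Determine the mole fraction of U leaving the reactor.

Conversion of V: V consumed = 0.339 × 174.5 = 59.16 lbmol/h = 1ξ₁ + 1ξ₂.
Selectivity: 1ξ₁ / (2ξ₂) = 7.68 → ξ₁ = 15.36 ξ₂.
Substitute: (1·15.36 + 1) ξ₂ = 59.16 → ξ₂ = 3.616 lbmol/h, ξ₁ = 55.54 lbmol/h.
Outlet amounts (n = n₀ + Σ ν·ξ):
  V: 174.5 − 1(55.54) − 1(3.616) = 115.3
  U: 0 + 1(55.54) = 55.54
  R: 0 + 2(3.616) = 7.232
Total out = 178.1 lbmol/h; y_U = 55.54 / 178.1 = 0.3118.

0.312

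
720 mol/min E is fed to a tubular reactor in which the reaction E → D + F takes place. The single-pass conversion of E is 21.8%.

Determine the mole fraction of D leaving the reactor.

E reacted = 0.218 × 720 = 157 mol/min; ν_E = −1, so ξ = 157/1 = 157 mol/min.
Outlet amounts (n = n₀ + ν ξ):
  E: 720 − 1(157) = 563
  D: 0 + 1(157) = 157
  F: 0 + 1(157) = 157
Total out = 877 mol/min; y_D = 157 / 877 = 0.179.

0.179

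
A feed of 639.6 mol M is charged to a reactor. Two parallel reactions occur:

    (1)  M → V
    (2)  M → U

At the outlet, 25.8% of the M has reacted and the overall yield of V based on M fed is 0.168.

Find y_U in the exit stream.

Yield of V: 1ξ₁ / 639.6 = 0.168 → ξ₁ = 107.5 mol.
Conversion of M: 1ξ₁ + 1ξ₂ = 0.258 × 639.6 = 165 → ξ₂ = 57.56 mol.
Outlet amounts (n = n₀ + Σ ν·ξ):
  M: 639.6 − 1(107.5) − 1(57.56) = 474.6
  V: 0 + 1(107.5) = 107.5
  U: 0 + 1(57.56) = 57.56
Total out = 639.6 mol; y_U = 57.56 / 639.6 = 0.09.

0.09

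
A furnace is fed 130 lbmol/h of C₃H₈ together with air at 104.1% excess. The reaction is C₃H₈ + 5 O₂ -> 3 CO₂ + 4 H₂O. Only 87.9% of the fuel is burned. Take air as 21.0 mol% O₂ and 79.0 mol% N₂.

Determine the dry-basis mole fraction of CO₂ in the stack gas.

Stoichiometric O₂ = 5 × 130 = 650 lbmol/h; O₂ fed = 650 × 2.041 = 1327 lbmol/h.
N₂ fed = 1327 × 79/21 = 4991 lbmol/h.
Fuel reacted = 0.879 × 130 → ξ = 114.3 lbmol/h.
Outlet (n = n₀ + ν ξ):
  C₃H₈: 130 − 1(114.3) = 15.73
  O₂: 1327 − 5(114.3) = 755.3
  N₂: 4991 (inert)
  CO₂: 0 + 3(114.3) = 342.8
  H₂O: 0 + 4(114.3) = 457.1
Dry total = 6105 lbmol/h; y_CO₂ (dry) = 342.8 / 6105 = 0.05616.

0.0562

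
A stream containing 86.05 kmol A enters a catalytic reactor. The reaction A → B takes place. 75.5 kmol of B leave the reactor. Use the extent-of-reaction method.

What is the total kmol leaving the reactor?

For B: n = n₀ + 1ξ → 75.5 = 0 + 1ξ, giving ξ = 75.5 kmol.
Outlet amounts (n = n₀ + ν ξ):
  A: 86.05 − 1(75.5) = 10.55
  B: 0 + 1(75.5) = 75.5
Total out = 10.55 + 75.5 = 86.05 kmol.

86 kmol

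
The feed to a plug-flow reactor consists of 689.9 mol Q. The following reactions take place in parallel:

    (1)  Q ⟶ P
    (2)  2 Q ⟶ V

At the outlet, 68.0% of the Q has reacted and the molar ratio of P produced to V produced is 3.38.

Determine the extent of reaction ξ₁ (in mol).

ξ₁ = 295 mol

Conversion of Q: Q consumed = 0.68 × 689.9 = 469.1 mol = 1ξ₁ + 2ξ₂.
Selectivity: 1ξ₁ / (1ξ₂) = 3.38 → ξ₁ = 3.38 ξ₂.
Substitute: (1·3.38 + 2) ξ₂ = 469.1 → ξ₂ = 87.2 mol, ξ₁ = 294.7 mol.
Outlet amounts (n = n₀ + Σ ν·ξ):
  Q: 689.9 − 1(294.7) − 2(87.2) = 220.8
  P: 0 + 1(294.7) = 294.7
  V: 0 + 1(87.2) = 87.2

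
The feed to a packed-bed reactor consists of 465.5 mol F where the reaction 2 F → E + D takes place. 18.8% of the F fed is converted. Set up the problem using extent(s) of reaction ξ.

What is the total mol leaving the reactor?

466 mol

F reacted = 0.188 × 465.5 = 87.51 mol; ν_F = −2, so ξ = 87.51/2 = 43.76 mol.
Outlet amounts (n = n₀ + ν ξ):
  F: 465.5 − 2(43.76) = 378
  E: 0 + 1(43.76) = 43.76
  D: 0 + 1(43.76) = 43.76
Total out = 378 + 43.76 + 43.76 = 465.5 mol.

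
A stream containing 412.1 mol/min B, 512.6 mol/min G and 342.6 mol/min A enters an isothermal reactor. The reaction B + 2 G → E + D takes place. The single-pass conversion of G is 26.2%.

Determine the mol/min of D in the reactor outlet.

67.2 mol/min

G reacted = 0.262 × 512.6 = 134.3 mol/min; ν_G = −2, so ξ = 134.3/2 = 67.15 mol/min.
Outlet amounts (n = n₀ + ν ξ):
  B: 412.1 − 1(67.15) = 344.9
  G: 512.6 − 2(67.15) = 378.3
  E: 0 + 1(67.15) = 67.15
  D: 0 + 1(67.15) = 67.15
  A: 342.6 (inert)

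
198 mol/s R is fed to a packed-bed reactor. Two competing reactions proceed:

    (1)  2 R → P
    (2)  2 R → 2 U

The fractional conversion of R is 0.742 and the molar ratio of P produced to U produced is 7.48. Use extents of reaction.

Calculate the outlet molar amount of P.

Conversion of R: R consumed = 0.742 × 198 = 146.9 mol/s = 2ξ₁ + 2ξ₂.
Selectivity: 1ξ₁ / (2ξ₂) = 7.48 → ξ₁ = 14.96 ξ₂.
Substitute: (2·14.96 + 2) ξ₂ = 146.9 → ξ₂ = 4.603 mol/s, ξ₁ = 68.86 mol/s.
Outlet amounts (n = n₀ + Σ ν·ξ):
  R: 198 − 2(68.86) − 2(4.603) = 51.08
  P: 0 + 1(68.86) = 68.86
  U: 0 + 2(4.603) = 9.205

68.9 mol/s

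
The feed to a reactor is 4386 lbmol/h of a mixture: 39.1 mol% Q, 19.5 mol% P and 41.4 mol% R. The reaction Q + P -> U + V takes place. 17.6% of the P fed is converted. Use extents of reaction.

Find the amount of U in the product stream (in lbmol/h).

151 lbmol/h

P reacted = 0.176 × 855.3 = 150.5 lbmol/h; ν_P = −1, so ξ = 150.5/1 = 150.5 lbmol/h.
Outlet amounts (n = n₀ + ν ξ):
  Q: 1715 − 1(150.5) = 1564
  P: 855.3 − 1(150.5) = 704.7
  U: 0 + 1(150.5) = 150.5
  V: 0 + 1(150.5) = 150.5
  R: 1816 (inert)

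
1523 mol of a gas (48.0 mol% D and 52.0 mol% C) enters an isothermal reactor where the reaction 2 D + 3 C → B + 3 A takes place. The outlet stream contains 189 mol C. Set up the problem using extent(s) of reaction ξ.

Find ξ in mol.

For C: n = n₀ − 3ξ → 189 = 792 − 3ξ, giving ξ = 201 mol.
Outlet amounts (n = n₀ + ν ξ):
  D: 731 − 2(201) = 329.1
  C: 792 − 3(201) = 189
  B: 0 + 1(201) = 201
  A: 0 + 3(201) = 603

ξ = 201 mol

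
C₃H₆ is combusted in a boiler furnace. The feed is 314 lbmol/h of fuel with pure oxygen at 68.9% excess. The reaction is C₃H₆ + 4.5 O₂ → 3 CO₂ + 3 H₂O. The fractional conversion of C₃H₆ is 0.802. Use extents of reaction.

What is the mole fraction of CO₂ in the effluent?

Stoichiometric O₂ = 4.5 × 314 = 1413 lbmol/h; O₂ fed = 1413 × 1.689 = 2387 lbmol/h.
Fuel reacted = 0.802 × 314 → ξ = 251.8 lbmol/h.
Outlet (n = n₀ + ν ξ):
  C₃H₆: 314 − 1(251.8) = 62.17
  O₂: 2387 − 4.5(251.8) = 1253
  CO₂: 0 + 3(251.8) = 755.5
  H₂O: 0 + 3(251.8) = 755.5
Total out = 2826 lbmol/h; y_CO₂ = 755.5 / 2826 = 0.2673.

0.267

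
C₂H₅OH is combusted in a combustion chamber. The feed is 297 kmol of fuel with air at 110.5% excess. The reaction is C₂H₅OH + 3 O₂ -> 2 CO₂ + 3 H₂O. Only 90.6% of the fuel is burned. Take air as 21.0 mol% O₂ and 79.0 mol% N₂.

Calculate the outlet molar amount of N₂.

7060 kmol

Stoichiometric O₂ = 3 × 297 = 891 kmol; O₂ fed = 891 × 2.105 = 1876 kmol.
N₂ fed = 1876 × 79/21 = 7056 kmol.
Fuel reacted = 0.906 × 297 → ξ = 269.1 kmol.
Outlet (n = n₀ + ν ξ):
  C₂H₅OH: 297 − 1(269.1) = 27.92
  O₂: 1876 − 3(269.1) = 1068
  N₂: 7056 (inert)
  CO₂: 0 + 2(269.1) = 538.2
  H₂O: 0 + 3(269.1) = 807.2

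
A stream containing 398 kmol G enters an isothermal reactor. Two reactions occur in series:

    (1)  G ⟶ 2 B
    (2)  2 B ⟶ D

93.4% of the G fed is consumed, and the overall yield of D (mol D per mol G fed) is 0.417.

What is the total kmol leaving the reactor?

Conversion of G: G consumed = 1ξ₁ = 0.934 × 398 → ξ₁ = 371.7 kmol.
Yield of D: 1ξ₂ / 398 = 0.417 → ξ₂ = 166 kmol.
Outlet amounts (n = n₀ + Σ ν·ξ):
  G: 398 − 1(371.7) = 26.27
  B: 0 + 2(371.7) − 2(166) = 411.5
  D: 0 + 1(166) = 166
Total out = 26.27 + 411.5 + 166 = 603.8 kmol.

604 kmol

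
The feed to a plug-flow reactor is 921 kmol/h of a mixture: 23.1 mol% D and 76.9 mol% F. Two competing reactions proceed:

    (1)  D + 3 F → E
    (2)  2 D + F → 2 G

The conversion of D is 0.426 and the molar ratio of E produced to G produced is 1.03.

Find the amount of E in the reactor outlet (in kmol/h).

46 kmol/h

Conversion of D: D consumed = 0.426 × 212.8 = 90.63 kmol/h = 1ξ₁ + 2ξ₂.
Selectivity: 1ξ₁ / (2ξ₂) = 1.03 → ξ₁ = 2.06 ξ₂.
Substitute: (1·2.06 + 2) ξ₂ = 90.63 → ξ₂ = 22.32 kmol/h, ξ₁ = 45.99 kmol/h.
Outlet amounts (n = n₀ + Σ ν·ξ):
  D: 212.8 − 1(45.99) − 2(22.32) = 122.1
  F: 708.2 − 3(45.99) − 1(22.32) = 548
  E: 0 + 1(45.99) = 45.99
  G: 0 + 2(22.32) = 44.65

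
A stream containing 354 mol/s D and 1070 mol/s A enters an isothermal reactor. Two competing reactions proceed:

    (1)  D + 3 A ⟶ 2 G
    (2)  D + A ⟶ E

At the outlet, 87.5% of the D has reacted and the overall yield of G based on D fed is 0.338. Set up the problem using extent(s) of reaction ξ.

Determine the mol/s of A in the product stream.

Yield of G: 2ξ₁ / 354 = 0.338 → ξ₁ = 59.83 mol/s.
Conversion of D: 1ξ₁ + 1ξ₂ = 0.875 × 354 = 309.8 → ξ₂ = 249.9 mol/s.
Outlet amounts (n = n₀ + Σ ν·ξ):
  D: 354 − 1(59.83) − 1(249.9) = 44.25
  A: 1070 − 3(59.83) − 1(249.9) = 640.6
  G: 0 + 2(59.83) = 119.7
  E: 0 + 1(249.9) = 249.9

641 mol/s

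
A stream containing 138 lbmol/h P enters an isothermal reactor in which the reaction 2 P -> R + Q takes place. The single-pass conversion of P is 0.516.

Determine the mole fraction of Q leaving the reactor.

P reacted = 0.516 × 138 = 71.21 lbmol/h; ν_P = −2, so ξ = 71.21/2 = 35.6 lbmol/h.
Outlet amounts (n = n₀ + ν ξ):
  P: 138 − 2(35.6) = 66.79
  R: 0 + 1(35.6) = 35.6
  Q: 0 + 1(35.6) = 35.6
Total out = 138 lbmol/h; y_Q = 35.6 / 138 = 0.258.

0.258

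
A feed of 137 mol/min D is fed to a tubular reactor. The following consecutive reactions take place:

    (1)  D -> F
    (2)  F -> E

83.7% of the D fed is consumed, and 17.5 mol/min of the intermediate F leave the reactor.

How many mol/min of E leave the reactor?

Conversion of D: D consumed = 1ξ₁ = 0.837 × 137 → ξ₁ = 114.7 mol/min.
F balance: n_F = 0 + 1ξ₁ − 1ξ₂ = 17.5 → ξ₂ = (1·114.7 − 17.5)/1 = 97.17 mol/min.
Outlet amounts (n = n₀ + Σ ν·ξ):
  D: 137 − 1(114.7) = 22.33
  F: 0 + 1(114.7) − 1(97.17) = 17.5
  E: 0 + 1(97.17) = 97.17

97.2 mol/min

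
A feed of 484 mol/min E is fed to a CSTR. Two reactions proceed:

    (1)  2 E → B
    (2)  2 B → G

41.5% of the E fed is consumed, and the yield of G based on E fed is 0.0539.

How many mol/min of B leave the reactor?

48.3 mol/min

Conversion of E: E consumed = 2ξ₁ = 0.415 × 484 → ξ₁ = 100.4 mol/min.
Yield of G: 1ξ₂ / 484 = 0.0539 → ξ₂ = 26.09 mol/min.
Outlet amounts (n = n₀ + Σ ν·ξ):
  E: 484 − 2(100.4) = 283.1
  B: 0 + 1(100.4) − 2(26.09) = 48.25
  G: 0 + 1(26.09) = 26.09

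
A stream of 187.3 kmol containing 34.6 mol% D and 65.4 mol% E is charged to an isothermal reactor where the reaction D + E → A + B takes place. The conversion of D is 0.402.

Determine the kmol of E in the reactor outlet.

96.4 kmol

D reacted = 0.402 × 64.81 = 26.05 kmol; ν_D = −1, so ξ = 26.05/1 = 26.05 kmol.
Outlet amounts (n = n₀ + ν ξ):
  D: 64.81 − 1(26.05) = 38.75
  E: 122.5 − 1(26.05) = 96.44
  A: 0 + 1(26.05) = 26.05
  B: 0 + 1(26.05) = 26.05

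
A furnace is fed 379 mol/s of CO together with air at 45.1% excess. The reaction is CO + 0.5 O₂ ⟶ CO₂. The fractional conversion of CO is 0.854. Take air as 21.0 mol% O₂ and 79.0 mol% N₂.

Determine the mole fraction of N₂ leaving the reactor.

0.678

Stoichiometric O₂ = 0.5 × 379 = 189.5 mol/s; O₂ fed = 189.5 × 1.451 = 275 mol/s.
N₂ fed = 275 × 79/21 = 1034 mol/s.
Fuel reacted = 0.854 × 379 → ξ = 323.7 mol/s.
Outlet (n = n₀ + ν ξ):
  CO: 379 − 1(323.7) = 55.33
  O₂: 275 − 0.5(323.7) = 113.1
  N₂: 1034 (inert)
  CO₂: 0 + 1(323.7) = 323.7
Total out = 1527 mol/s; y_N₂ = 1034 / 1527 = 0.6776.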